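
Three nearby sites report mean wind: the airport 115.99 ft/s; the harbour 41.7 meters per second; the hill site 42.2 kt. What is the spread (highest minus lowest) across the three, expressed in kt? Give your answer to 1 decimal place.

the airport: 115.99 ft/s = 68.722 kt.
the harbour: 41.7 m/s = 81.058 kt.
Spread: 81.058 − 42.200 = 38.9 kt.

38.9 kt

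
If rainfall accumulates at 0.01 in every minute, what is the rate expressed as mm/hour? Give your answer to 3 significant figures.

15.2 mm/hour

0.01 in/minute × 25.4 mm/in × 60 minute/hour = 15.2 mm/hour.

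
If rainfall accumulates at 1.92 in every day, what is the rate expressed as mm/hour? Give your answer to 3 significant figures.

1.92 in/day × 25.4 mm/in × 0.0416667 day/hour = 2.03 mm/hour.

2.03 mm/hour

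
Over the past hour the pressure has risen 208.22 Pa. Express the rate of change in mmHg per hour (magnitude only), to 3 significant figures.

1.56 mmHg per hour

208.22 Pa / 1 h × 0.00750062 mmHg/Pa = 1.56 mmHg/h.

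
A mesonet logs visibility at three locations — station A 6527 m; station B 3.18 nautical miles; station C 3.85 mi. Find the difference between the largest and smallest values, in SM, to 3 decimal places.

station A: 6527 m = 4.05569 SM.
station B: 3.18 nmi = 3.65948 SM.
Spread: 4.05569 − 3.65948 = 0.396 SM.

0.396 SM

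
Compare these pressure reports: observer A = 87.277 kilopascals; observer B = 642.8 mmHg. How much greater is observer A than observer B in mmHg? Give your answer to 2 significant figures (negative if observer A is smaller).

12 mmHg

observer A: 87.277 kPa = 654.63 mmHg.
Difference: 654.63 − 642.80 = 12 mmHg.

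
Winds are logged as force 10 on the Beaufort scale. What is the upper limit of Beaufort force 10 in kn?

55 kt

Beaufort 10 (storm) spans 48–55 knots.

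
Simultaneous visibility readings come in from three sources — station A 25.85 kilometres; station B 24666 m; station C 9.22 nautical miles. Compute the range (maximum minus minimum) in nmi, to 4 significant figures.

station A: 25.85 km = 13.95788 nmi.
station B: 24666 m = 13.31857 nmi.
Spread: 13.95788 − 9.22000 = 4.738 nmi.

4.738 nmi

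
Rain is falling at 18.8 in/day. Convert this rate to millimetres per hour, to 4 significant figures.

18.8 in/day × 25.4 mm/in × 0.0416667 day/hour = 19.90 mm/hour.

19.90 mm/hour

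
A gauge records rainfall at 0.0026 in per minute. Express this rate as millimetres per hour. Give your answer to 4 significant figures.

0.0026 in/minute × 25.4 mm/in × 60 minute/hour = 3.962 mm/hour.

3.962 mm/hour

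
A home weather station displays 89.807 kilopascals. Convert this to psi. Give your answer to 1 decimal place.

1 kPa = 0.145038 psi, so 89.807 × 0.145038 = 13.0 psi.

13.0 psi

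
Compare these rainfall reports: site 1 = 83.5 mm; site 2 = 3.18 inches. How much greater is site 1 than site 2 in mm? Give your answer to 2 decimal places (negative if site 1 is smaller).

site 2: 3.18 in = 80.7720 mm.
Difference: 83.5000 − 80.7720 = 2.73 mm.

2.73 mm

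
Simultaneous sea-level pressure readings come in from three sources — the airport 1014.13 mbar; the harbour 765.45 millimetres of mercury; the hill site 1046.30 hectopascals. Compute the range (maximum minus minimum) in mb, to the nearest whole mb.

32 mb

the harbour: 765.45 mmHg = 1020.52 mb.
the hill site: 1046.30 hPa = 1046.30 mb.
Spread: 1046.30 − 1014.13 = 32 mb.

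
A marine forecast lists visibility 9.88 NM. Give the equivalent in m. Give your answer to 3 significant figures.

18300 m

1 nmi = 1852 m, so 9.88 × 1852 = 18300 m.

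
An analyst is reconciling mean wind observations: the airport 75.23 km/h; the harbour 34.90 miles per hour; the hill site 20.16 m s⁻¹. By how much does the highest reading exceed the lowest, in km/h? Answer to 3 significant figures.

the harbour: 34.90 mph = 56.166 km/h.
the hill site: 20.16 m/s = 72.576 km/h.
Spread: 75.230 − 56.166 = 19.1 km/h.

19.1 km/h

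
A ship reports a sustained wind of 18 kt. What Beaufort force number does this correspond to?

Beaufort force 5

18 kt lies in the Beaufort 5 band (fresh breeze, 17–21 kt).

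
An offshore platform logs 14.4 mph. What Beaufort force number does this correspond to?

14.4 mph = 6.4 m/s, which is Beaufort 4 (moderate breeze, 5.5–7.9 m/s).

Beaufort force 4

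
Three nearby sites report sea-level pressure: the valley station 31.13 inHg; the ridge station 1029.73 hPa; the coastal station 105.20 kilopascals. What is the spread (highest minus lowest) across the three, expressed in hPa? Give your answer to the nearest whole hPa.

the valley station: 31.13 inHg = 1054.18 hPa.
the coastal station: 105.20 kPa = 1052.00 hPa.
Spread: 1054.18 − 1029.73 = 24 hPa.

24 hPa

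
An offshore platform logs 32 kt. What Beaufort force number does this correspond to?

32 kt lies in the Beaufort 7 band (near gale, 28–33 kt).

Beaufort force 7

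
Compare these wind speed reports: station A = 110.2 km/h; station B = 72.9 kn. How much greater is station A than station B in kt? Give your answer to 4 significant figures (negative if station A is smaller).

-13.40 kt

station A: 110.2 km/h = 59.5032 kt.
Difference: 59.5032 − 72.9000 = -13.40 kt.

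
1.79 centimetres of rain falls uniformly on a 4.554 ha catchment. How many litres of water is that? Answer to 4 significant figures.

815200 litres

Depth: 1.79 cm × 10 = 17.9 mm.
Area: 4.554 ha = 45540 m².
1 mm over 1 m² is 1 L, so volume = 17.9 × 45540 = 815166 L ≈ 815200 L.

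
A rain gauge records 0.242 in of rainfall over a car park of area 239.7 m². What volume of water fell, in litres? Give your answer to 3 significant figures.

Depth: 0.242 in × 25.4 = 6.1468 mm.
1 mm over 1 m² is 1 L, so volume = 6.1468 × 239.7 = 1473.388 L ≈ 1470 L.

1470 litres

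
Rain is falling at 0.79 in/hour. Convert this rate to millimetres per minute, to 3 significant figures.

0.334 mm/minute

0.79 in/hour × 25.4 mm/in × 0.0166667 hour/minute = 0.334 mm/minute.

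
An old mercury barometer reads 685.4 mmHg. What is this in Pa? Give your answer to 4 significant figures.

91380 Pa

1 mmHg = 133.322 Pa, so 685.4 × 133.322 = 91380 Pa.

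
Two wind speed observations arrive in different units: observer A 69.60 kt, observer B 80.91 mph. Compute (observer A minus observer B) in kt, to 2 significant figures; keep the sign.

observer B: 80.91 mph = 70.3089 kt.
Difference: 69.6000 − 70.3089 = -0.71 kt.

-0.71 kt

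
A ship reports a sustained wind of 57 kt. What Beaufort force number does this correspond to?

Beaufort force 11

57 kt lies in the Beaufort 11 band (violent storm, 56–63 kt).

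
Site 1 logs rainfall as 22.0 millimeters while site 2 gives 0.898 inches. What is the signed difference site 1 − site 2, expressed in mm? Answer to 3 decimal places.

site 2: 0.898 in = 22.80920 mm.
Difference: 22.00000 − 22.80920 = -0.809 mm.

-0.809 mm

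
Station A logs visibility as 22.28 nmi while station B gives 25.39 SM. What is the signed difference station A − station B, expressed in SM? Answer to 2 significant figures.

station A: 22.28 nmi = 25.6394 SM.
Difference: 25.6394 − 25.3900 = 0.25 SM.

0.25 SM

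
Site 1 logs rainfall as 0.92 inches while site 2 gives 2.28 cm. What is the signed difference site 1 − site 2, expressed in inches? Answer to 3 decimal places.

0.022 in

site 2: 2.28 cm = 0.89764 in.
Difference: 0.92000 − 0.89764 = 0.022 in.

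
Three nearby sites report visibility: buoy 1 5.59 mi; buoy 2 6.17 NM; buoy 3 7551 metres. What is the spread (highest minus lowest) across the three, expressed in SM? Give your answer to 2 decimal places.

buoy 2: 6.17 nmi = 7.1003 SM.
buoy 3: 7551 m = 4.6920 SM.
Spread: 7.1003 − 4.6920 = 2.41 SM.

2.41 SM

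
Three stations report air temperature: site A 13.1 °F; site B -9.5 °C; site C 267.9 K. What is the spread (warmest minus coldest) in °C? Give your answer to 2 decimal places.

site A: 13.1 °F = -10.500 °C.
site C: 267.9 K = -5.250 °C.
Spread: (-5.250) − (-10.500) = 5.250 °C.

5.25 °C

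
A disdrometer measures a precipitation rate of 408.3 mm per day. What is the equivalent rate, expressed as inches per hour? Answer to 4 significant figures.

408.3 mm/day × 0.0393701 in/mm × 0.0416667 day/hour = 0.6698 in/hour.

0.6698 in/hour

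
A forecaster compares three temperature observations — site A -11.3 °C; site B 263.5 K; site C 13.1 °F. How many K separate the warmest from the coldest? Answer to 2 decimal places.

site B: 263.5 K = -9.650 °C.
site C: 13.1 °F = -10.500 °C.
Spread: (-9.650) − (-11.300) = 1.650 °C.

1.65 K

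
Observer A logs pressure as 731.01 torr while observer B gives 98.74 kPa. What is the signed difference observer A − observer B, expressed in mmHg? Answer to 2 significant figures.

observer B: 98.74 kPa = 740.611 mmHg.
Difference: 731.010 − 740.611 = -9.6 mmHg.

-9.6 mmHg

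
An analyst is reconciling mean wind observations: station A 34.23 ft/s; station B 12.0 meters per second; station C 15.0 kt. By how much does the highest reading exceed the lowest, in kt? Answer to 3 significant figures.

8.33 kt

station A: 34.23 ft/s = 20.2807 kt.
station B: 12.0 m/s = 23.3261 kt.
Spread: 23.3261 − 15.0000 = 8.33 kt.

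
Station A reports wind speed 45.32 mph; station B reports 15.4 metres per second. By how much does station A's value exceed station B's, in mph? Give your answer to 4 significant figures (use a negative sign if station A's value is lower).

station B: 15.4 m/s = 34.4488 mph.
Difference: 45.3200 − 34.4488 = 10.87 mph.

10.87 mph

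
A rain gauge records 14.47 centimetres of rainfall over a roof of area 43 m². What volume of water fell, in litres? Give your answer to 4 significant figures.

Depth: 14.47 cm × 10 = 144.7 mm.
1 mm over 1 m² is 1 L, so volume = 144.7 × 43 = 6222.1 L ≈ 6222 L.

6222 litres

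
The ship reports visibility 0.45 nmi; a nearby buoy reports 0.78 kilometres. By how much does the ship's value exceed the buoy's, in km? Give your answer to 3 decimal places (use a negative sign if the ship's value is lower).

0.053 km

the ship: 0.45 nmi = 0.83340 km.
Difference: 0.83340 − 0.78000 = 0.053 km.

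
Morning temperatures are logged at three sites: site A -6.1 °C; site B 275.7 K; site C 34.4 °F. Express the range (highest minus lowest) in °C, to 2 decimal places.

8.65 °C

site B: 275.7 K = 2.550 °C.
site C: 34.4 °F = 1.333 °C.
Spread: 2.550 − (-6.100) = 8.650 °C.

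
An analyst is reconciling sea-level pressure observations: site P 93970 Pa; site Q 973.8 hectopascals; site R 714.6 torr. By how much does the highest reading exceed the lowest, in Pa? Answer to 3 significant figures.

site Q: 973.8 hPa = 97380.00 Pa.
site R: 714.6 mmHg = 95272.18 Pa.
Spread: 97380.00 − 93970.00 = 3410 Pa.

3410 Pa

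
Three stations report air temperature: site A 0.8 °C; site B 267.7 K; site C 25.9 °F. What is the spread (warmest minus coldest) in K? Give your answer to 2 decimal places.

6.25 K

site B: 267.7 K = -5.450 °C.
site C: 25.9 °F = -3.389 °C.
Spread: 0.800 − (-5.450) = 6.250 °C.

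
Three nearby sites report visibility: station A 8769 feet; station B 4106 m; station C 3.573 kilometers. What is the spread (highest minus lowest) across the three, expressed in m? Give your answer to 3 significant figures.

station A: 8769 ft = 2672.79 m.
station C: 3.573 km = 3573.00 m.
Spread: 4106.00 − 2672.79 = 1430 m.

1430 m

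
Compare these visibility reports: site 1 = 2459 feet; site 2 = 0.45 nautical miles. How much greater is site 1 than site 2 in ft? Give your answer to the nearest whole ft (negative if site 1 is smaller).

site 2: 0.45 nmi = 2734.25 ft.
Difference: 2459.00 − 2734.25 = -275 ft.

-275 ft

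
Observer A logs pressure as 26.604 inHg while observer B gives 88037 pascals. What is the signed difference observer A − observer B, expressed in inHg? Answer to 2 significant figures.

0.61 inHg

observer B: 88037 Pa = 25.9973 inHg.
Difference: 26.6040 − 25.9973 = 0.61 inHg.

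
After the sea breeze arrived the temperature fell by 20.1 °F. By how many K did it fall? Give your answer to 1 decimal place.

For a temperature change the 32° offset cancels: ΔK = 20.1 × 0.5556 = 11.2 K.

11.2 K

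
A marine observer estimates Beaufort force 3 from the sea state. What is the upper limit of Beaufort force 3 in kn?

10 kt

Beaufort 3 (gentle breeze) spans 7–10 knots.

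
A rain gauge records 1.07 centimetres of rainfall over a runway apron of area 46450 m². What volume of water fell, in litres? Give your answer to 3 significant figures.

497000 litres

Depth: 1.07 cm × 10 = 10.7 mm.
1 mm over 1 m² is 1 L, so volume = 10.7 × 46450 = 497015 L ≈ 497000 L.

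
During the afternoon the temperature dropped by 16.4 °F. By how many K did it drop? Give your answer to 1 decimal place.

9.1 K

For a temperature change the 32° offset cancels: ΔK = 16.4 × 0.5556 = 9.1 K.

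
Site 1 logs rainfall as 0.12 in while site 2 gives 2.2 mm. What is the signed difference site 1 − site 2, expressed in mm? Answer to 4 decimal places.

site 1: 0.12 in = 3.048000 mm.
Difference: 3.048000 − 2.200000 = 0.8480 mm.

0.8480 mm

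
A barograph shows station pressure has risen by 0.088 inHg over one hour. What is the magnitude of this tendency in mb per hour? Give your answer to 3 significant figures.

2.98 mb per hour

0.088 inHg / 1 h × 33.8639 mb/inHg = 2.98 mb/h.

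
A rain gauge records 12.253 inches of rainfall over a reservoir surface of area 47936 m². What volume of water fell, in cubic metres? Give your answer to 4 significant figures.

14920 cubic metres

Depth: 12.253 in × 25.4 = 311.2262 mm.
1 mm over 1 m² is 1 L, so volume = 311.2262 × 47936 = 14918939 L = 14920 m³.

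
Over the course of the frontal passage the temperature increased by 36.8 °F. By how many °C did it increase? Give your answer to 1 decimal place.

Converting a difference, only the 9/5 scale factor applies: Δ°C = 36.8 × 0.5556 = 20.4 °C.

20.4 °C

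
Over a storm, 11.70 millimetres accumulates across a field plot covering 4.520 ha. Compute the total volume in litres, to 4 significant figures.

528800 litres

Area: 4.520 ha = 45200 m².
1 mm over 1 m² is 1 L, so volume = 11.7 × 45200 = 528840 L ≈ 528800 L.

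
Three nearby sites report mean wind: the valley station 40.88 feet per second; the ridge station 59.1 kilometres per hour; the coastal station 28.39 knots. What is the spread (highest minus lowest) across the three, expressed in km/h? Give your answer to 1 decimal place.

the valley station: 40.88 ft/s = 44.857 km/h.
the coastal station: 28.39 kt = 52.578 km/h.
Spread: 59.100 − 44.857 = 14.2 km/h.

14.2 km/h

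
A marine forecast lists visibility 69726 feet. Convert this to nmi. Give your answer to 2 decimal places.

11.48 nmi

1 ft = 0.000164579 nmi, so 69726 × 0.000164579 = 11.48 nmi.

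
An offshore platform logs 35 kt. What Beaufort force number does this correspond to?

35 kt lies in the Beaufort 8 band (gale, 34–40 kt).

Beaufort force 8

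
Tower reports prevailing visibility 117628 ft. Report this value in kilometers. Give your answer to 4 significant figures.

35.85 km

1 ft = 0.0003048 km, so 117628 × 0.0003048 = 35.85 km.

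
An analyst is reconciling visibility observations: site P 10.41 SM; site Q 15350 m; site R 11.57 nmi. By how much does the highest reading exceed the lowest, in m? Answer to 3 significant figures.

6080 m

site P: 10.41 SM = 16753.27 m.
site R: 11.57 nmi = 21427.64 m.
Spread: 21427.64 − 15350.00 = 6080 m.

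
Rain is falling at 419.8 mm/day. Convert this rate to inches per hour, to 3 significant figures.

0.689 in/hour

419.8 mm/day × 0.0393701 in/mm × 0.0416667 day/hour = 0.689 in/hour.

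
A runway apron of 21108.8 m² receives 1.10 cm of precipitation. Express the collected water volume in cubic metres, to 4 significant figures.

Depth: 1.10 cm × 10 = 11 mm.
1 mm over 1 m² is 1 L, so volume = 11 × 21108.8 = 232196.8 L = 232.2 m³.

232.2 cubic metres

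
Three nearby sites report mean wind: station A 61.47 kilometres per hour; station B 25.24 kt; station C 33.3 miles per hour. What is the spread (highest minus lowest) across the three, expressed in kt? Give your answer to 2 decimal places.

7.95 kt

station A: 61.47 km/h = 33.1911 kt.
station C: 33.3 mph = 28.9369 kt.
Spread: 33.1911 − 25.2400 = 7.95 kt.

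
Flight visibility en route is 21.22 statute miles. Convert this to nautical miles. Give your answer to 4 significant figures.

18.44 nmi

1 SM = 0.868976 nmi, so 21.22 × 0.868976 = 18.44 nmi.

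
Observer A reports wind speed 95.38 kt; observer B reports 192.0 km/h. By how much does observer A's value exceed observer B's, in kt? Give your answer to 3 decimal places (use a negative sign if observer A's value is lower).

observer B: 192.0 km/h = 103.67171 kt.
Difference: 95.38000 − 103.67171 = -8.292 kt.

-8.292 kt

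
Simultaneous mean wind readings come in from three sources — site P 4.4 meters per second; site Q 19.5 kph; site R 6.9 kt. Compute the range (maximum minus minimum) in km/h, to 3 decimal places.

6.721 km/h

site P: 4.4 m/s = 15.84000 km/h.
site R: 6.9 kt = 12.77880 km/h.
Spread: 19.50000 − 12.77880 = 6.721 km/h.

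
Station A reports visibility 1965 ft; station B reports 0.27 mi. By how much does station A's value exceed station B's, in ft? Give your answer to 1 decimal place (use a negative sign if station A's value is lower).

station B: 0.27 SM = 1425.600 ft.
Difference: 1965.000 − 1425.600 = 539.4 ft.

539.4 ft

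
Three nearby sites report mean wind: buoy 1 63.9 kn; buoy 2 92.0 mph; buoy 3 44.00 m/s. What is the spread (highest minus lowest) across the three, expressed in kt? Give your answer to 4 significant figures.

buoy 2: 92.0 mph = 79.9458 kt.
buoy 3: 44.00 m/s = 85.5292 kt.
Spread: 85.5292 − 63.9000 = 21.63 kt.

21.63 kt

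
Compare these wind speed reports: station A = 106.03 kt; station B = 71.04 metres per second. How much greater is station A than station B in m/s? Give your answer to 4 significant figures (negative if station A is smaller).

-16.49 m/s

station A: 106.03 kt = 54.5465 m/s.
Difference: 54.5465 − 71.0400 = -16.49 m/s.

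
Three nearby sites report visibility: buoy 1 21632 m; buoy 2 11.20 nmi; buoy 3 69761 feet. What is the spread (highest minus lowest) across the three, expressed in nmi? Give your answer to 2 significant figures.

buoy 1: 21632 m = 11.6803 nmi.
buoy 3: 69761 ft = 11.4812 nmi.
Spread: 11.6803 − 11.2000 = 0.48 nmi.

0.48 nmi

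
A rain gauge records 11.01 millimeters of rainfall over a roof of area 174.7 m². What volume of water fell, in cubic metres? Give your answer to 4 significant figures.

1.923 cubic metres

1 mm over 1 m² is 1 L, so volume = 11.01 × 174.7 = 1923.447 L = 1.923 m³.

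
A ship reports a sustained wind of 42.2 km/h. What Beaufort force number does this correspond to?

Beaufort force 6

42.2 km/h = 11.7 m/s, which is Beaufort 6 (strong breeze, 10.8–13.8 m/s).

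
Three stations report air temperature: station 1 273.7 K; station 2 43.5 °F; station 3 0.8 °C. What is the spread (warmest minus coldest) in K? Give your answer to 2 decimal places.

5.84 K

station 1: 273.7 K = 0.550 °C.
station 2: 43.5 °F = 6.389 °C.
Spread: 6.389 − 0.550 = 5.839 °C.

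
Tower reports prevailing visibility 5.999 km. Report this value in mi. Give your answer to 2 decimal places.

1 km = 0.621371 SM, so 5.999 × 0.621371 = 3.73 SM.

3.73 SM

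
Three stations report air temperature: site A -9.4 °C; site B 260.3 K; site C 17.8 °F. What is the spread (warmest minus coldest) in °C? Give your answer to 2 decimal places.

site B: 260.3 K = -12.850 °C.
site C: 17.8 °F = -7.889 °C.
Spread: (-7.889) − (-12.850) = 4.961 °C.

4.96 °C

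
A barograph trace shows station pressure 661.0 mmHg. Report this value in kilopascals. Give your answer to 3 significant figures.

88.1 kPa

1 mmHg = 0.133322 kPa, so 661.0 × 0.133322 = 88.1 kPa.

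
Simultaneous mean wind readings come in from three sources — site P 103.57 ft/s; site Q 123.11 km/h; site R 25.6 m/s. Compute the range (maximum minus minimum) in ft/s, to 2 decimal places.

28.21 ft/s

site Q: 123.11 km/h = 112.1956 ft/s.
site R: 25.6 m/s = 83.9895 ft/s.
Spread: 112.1956 − 83.9895 = 28.21 ft/s.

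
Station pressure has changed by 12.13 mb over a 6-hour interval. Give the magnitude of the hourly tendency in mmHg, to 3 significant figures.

1.52 mmHg per hour

12.13 mb / 6 h × 0.750062 mmHg/mb = 1.52 mmHg/h.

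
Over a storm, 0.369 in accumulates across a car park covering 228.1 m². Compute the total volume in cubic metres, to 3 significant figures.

Depth: 0.369 in × 25.4 = 9.3726 mm.
1 mm over 1 m² is 1 L, so volume = 9.3726 × 228.1 = 2137.8901 L = 2.14 m³.

2.14 cubic metres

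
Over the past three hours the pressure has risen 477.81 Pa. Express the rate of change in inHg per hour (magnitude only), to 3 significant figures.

477.81 Pa / 3 h × 0.0002953 inHg/Pa = 0.0470 inHg/h.

0.0470 inHg per hour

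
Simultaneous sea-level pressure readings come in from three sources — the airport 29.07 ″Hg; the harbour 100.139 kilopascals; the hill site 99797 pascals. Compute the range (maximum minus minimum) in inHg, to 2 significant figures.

0.50 inHg

the harbour: 100.139 kPa = 29.5710 inHg.
the hill site: 99797 Pa = 29.4700 inHg.
Spread: 29.5710 − 29.0700 = 0.50 inHg.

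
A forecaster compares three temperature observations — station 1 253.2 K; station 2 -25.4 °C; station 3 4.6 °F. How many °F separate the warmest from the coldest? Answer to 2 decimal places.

station 1: 253.2 K = -19.950 °C.
station 3: 4.6 °F = -15.222 °C.
Spread: (-15.222) − (-25.400) = 10.178 °C = 18.32 °F.

18.32 °F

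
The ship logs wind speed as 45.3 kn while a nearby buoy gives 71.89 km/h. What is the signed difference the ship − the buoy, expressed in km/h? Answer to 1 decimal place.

the ship: 45.3 kt = 83.896 km/h.
Difference: 83.896 − 71.890 = 12.0 km/h.

12.0 km/h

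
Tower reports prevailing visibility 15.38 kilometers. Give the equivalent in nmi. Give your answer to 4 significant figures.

1 km = 0.539957 nmi, so 15.38 × 0.539957 = 8.305 nmi.

8.305 nmi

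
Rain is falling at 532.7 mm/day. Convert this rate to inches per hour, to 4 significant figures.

0.8739 in/hour

532.7 mm/day × 0.0393701 in/mm × 0.0416667 day/hour = 0.8739 in/hour.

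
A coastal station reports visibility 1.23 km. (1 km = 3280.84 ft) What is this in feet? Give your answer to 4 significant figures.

1 km = 3280.84 ft, so 1.23 × 3280.84 = 4035 ft.

4035 ft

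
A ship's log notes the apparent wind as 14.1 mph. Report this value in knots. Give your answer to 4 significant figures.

1 mph = 0.868976 kt, so 14.1 × 0.868976 = 12.25 kt.

12.25 kt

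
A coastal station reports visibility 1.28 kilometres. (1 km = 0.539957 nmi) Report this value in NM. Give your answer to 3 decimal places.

1 km = 0.539957 nmi, so 1.28 × 0.539957 = 0.691 nmi.

0.691 nmi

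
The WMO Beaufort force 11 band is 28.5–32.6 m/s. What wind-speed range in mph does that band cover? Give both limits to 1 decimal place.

28.5–32.6 m/s × 2.237 = 63.8–72.9 mph.

63.8 to 72.9 mph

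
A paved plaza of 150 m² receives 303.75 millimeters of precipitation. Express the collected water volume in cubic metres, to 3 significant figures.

45.6 cubic metres

1 mm over 1 m² is 1 L, so volume = 303.75 × 150 = 45562.5 L = 45.6 m³.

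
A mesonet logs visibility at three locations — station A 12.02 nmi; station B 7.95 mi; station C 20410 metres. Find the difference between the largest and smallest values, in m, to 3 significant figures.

station A: 12.02 nmi = 22261.04 m.
station B: 7.95 SM = 12794.28 m.
Spread: 22261.04 − 12794.28 = 9470 m.

9470 m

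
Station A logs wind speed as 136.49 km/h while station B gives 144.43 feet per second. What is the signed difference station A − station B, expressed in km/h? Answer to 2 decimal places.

station B: 144.43 ft/s = 158.4802 km/h.
Difference: 136.4900 − 158.4802 = -21.99 km/h.

-21.99 km/h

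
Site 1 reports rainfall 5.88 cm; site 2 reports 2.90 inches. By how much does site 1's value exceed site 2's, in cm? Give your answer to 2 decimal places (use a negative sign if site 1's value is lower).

site 2: 2.90 in = 7.3660 cm.
Difference: 5.8800 − 7.3660 = -1.49 cm.

-1.49 cm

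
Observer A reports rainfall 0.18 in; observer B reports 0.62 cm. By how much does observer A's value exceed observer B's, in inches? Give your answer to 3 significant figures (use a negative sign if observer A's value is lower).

-0.0641 in

observer B: 0.62 cm = 0.244094 in.
Difference: 0.180000 − 0.244094 = -0.0641 in.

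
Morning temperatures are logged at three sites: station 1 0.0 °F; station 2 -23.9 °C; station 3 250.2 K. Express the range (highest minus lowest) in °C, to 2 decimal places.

station 1: 0.0 °F = -17.778 °C.
station 3: 250.2 K = -22.950 °C.
Spread: (-17.778) − (-23.900) = 6.122 °C.

6.12 °C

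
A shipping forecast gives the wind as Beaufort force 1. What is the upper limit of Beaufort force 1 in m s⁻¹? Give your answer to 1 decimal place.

Beaufort 1 (light air) spans 0.3–1.5 m/s.

1.5 m/s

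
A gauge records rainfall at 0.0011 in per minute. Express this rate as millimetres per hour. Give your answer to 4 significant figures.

1.676 mm/hour

0.0011 in/minute × 25.4 mm/in × 60 minute/hour = 1.676 mm/hour.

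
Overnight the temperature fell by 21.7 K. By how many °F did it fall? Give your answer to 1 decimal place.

39.1 °F

A change of 1 °C equals a change of 1.8 °F: Δ°F = 21.7 × 1.8 = 39.1 °F.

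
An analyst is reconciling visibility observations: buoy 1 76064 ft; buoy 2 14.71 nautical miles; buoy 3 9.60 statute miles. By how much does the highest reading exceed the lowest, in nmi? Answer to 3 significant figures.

buoy 1: 76064 ft = 12.5185 nmi.
buoy 3: 9.60 SM = 8.3422 nmi.
Spread: 14.7100 − 8.3422 = 6.37 nmi.

6.37 nmi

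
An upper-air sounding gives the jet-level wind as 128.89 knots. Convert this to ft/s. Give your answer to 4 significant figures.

217.5 ft/s

1 kt = 1.68781 ft/s, so 128.89 × 1.68781 = 217.5 ft/s.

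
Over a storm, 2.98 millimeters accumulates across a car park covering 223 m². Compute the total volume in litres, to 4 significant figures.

1 mm over 1 m² is 1 L, so volume = 2.98 × 223 = 664.54 L ≈ 664.5 L.

664.5 litres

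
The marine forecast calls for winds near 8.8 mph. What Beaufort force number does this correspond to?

8.8 mph = 3.9 m/s, which is Beaufort 3 (gentle breeze, 3.4–5.4 m/s).

Beaufort force 3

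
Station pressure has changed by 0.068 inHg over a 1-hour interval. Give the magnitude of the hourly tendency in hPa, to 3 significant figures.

2.30 hPa per hour

0.068 inHg / 1 h × 33.8639 hPa/inHg = 2.30 hPa/h.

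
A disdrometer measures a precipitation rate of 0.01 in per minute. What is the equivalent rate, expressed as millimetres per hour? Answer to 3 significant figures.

0.01 in/minute × 25.4 mm/in × 60 minute/hour = 15.2 mm/hour.

15.2 mm/hour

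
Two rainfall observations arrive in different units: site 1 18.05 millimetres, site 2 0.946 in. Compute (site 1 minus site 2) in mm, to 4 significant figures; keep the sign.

-5.978 mm

site 2: 0.946 in = 24.02840 mm.
Difference: 18.05000 − 24.02840 = -5.978 mm.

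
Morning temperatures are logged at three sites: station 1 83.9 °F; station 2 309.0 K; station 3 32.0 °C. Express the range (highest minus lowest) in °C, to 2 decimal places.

station 1: 83.9 °F = 28.833 °C.
station 2: 309.0 K = 35.850 °C.
Spread: 35.850 − 28.833 = 7.017 °C.

7.02 °C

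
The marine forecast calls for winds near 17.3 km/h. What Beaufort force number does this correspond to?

Beaufort force 3

17.3 km/h = 4.8 m/s, which is Beaufort 3 (gentle breeze, 3.4–5.4 m/s).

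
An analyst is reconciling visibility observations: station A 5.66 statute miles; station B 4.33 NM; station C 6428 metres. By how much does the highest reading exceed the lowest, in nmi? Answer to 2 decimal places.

1.45 nmi

station A: 5.66 SM = 4.9184 nmi.
station C: 6428 m = 3.4708 nmi.
Spread: 4.9184 − 3.4708 = 1.45 nmi.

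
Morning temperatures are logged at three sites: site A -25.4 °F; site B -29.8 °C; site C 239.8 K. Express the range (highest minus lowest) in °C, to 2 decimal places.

3.55 °C

site A: -25.4 °F = -31.889 °C.
site C: 239.8 K = -33.350 °C.
Spread: (-29.800) − (-33.350) = 3.550 °C.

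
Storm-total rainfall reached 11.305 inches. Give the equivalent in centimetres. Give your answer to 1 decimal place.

28.7 cm

1 in = 2.54 cm, so 11.305 × 2.54 = 28.7 cm.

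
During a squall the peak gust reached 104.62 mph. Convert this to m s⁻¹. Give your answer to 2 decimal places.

1 mph = 0.44704 m/s, so 104.62 × 0.44704 = 46.77 m/s.

46.77 m/s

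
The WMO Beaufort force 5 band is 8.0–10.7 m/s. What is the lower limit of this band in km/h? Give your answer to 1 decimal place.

8.0–10.7 m/s × 3.6 = 28.8–38.5 km/h.

28.8 km/h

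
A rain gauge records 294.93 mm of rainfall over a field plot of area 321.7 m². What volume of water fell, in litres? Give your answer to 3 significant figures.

94900 litres

1 mm over 1 m² is 1 L, so volume = 294.93 × 321.7 = 94878.981 L ≈ 94900 L.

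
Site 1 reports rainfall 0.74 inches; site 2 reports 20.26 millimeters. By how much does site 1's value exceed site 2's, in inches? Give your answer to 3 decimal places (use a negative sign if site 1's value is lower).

-0.058 in

site 2: 20.26 mm = 0.79764 in.
Difference: 0.74000 − 0.79764 = -0.058 in.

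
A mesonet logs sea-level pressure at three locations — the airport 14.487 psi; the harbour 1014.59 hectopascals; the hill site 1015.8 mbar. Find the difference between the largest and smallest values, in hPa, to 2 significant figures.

17 hPa

the airport: 14.487 psi = 998.84 hPa.
the hill site: 1015.8 mb = 1015.80 hPa.
Spread: 1015.80 − 998.84 = 17 hPa.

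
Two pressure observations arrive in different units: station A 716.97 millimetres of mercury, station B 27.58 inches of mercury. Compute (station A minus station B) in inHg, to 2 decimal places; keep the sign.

station A: 716.97 mmHg = 28.2272 inHg.
Difference: 28.2272 − 27.5800 = 0.65 inHg.

0.65 inHg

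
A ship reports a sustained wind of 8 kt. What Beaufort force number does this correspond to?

Beaufort force 3

8 kt lies in the Beaufort 3 band (gentle breeze, 7–10 kt).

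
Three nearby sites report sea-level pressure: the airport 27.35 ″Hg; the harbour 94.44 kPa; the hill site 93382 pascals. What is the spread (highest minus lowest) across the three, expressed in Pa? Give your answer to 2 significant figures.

1800 Pa

the airport: 27.35 inHg = 92617.74 Pa.
the harbour: 94.44 kPa = 94440.00 Pa.
Spread: 94440.00 − 92617.74 = 1800 Pa.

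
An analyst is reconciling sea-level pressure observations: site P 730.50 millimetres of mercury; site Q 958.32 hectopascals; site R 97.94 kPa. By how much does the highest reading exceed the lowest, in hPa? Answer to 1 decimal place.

21.1 hPa

site P: 730.50 mmHg = 973.920 hPa.
site R: 97.94 kPa = 979.400 hPa.
Spread: 979.400 − 958.320 = 21.1 hPa.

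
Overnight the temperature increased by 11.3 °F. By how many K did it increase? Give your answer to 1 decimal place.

For a temperature change the 32° offset cancels: ΔK = 11.3 × 0.5556 = 6.3 K.

6.3 K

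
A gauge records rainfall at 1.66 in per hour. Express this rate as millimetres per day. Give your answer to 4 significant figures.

1.66 in/hour × 25.4 mm/in × 24 hour/day = 1012 mm/day.

1012 mm/day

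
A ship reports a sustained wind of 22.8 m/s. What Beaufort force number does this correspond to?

22.8 m/s lies in the Beaufort 9 band (strong gale, 20.8–24.4 m/s).

Beaufort force 9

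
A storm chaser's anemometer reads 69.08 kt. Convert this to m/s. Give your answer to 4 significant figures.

1 kt = 0.514444 m/s, so 69.08 × 0.514444 = 35.54 m/s.

35.54 m/s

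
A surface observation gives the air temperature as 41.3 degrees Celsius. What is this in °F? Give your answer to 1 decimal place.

106.3 °F

°F = °C × 9/5 + 32 = 41.3 × 1.8 + 32 = 106.3 °F.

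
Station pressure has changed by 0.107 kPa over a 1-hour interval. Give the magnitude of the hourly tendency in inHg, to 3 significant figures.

0.107 kPa / 1 h × 0.2953 inHg/kPa = 0.0316 inHg/h.

0.0316 inHg per hour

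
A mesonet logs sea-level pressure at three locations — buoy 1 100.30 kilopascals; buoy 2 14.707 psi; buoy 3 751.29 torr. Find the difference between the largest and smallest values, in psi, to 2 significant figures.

0.18 psi

buoy 1: 100.30 kPa = 14.5473 psi.
buoy 3: 751.29 mmHg = 14.5275 psi.
Spread: 14.7070 − 14.5275 = 0.18 psi.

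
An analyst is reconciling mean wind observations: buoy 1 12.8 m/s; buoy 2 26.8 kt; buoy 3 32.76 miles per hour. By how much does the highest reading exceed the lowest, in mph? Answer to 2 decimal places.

buoy 1: 12.8 m/s = 28.6328 mph.
buoy 2: 26.8 kt = 30.8409 mph.
Spread: 32.7600 − 28.6328 = 4.13 mph.

4.13 mph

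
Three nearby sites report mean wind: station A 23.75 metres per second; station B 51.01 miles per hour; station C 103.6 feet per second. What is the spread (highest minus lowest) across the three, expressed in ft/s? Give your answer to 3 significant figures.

28.8 ft/s

station A: 23.75 m/s = 77.920 ft/s.
station B: 51.01 mph = 74.815 ft/s.
Spread: 103.600 − 74.815 = 28.8 ft/s.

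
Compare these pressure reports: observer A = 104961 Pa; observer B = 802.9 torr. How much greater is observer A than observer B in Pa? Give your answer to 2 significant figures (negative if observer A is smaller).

-2100 Pa

observer B: 802.9 mmHg = 107044.54 Pa.
Difference: 104961.00 − 107044.54 = -2100 Pa.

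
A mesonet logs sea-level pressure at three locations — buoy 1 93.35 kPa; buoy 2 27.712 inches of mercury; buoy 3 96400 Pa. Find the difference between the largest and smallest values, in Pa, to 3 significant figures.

3050 Pa

buoy 1: 93.35 kPa = 93350.00 Pa.
buoy 2: 27.712 inHg = 93843.61 Pa.
Spread: 96400.00 − 93350.00 = 3050 Pa.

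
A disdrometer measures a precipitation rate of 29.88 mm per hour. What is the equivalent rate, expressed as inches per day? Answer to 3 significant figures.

29.88 mm/hour × 0.0393701 in/mm × 24 hour/day = 28.2 in/day.

28.2 in/day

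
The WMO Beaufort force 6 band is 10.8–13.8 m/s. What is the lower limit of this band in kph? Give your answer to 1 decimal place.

10.8–13.8 m/s × 3.6 = 38.9–49.7 km/h.

38.9 km/h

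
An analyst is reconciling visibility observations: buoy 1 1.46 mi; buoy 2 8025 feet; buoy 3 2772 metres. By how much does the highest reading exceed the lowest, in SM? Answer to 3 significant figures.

buoy 2: 8025 ft = 1.51989 SM.
buoy 3: 2772 m = 1.72244 SM.
Spread: 1.72244 − 1.46000 = 0.262 SM.

0.262 SM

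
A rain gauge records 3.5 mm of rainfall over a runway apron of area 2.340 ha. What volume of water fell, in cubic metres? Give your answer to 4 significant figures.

81.90 cubic metres

Area: 2.340 ha = 23400 m².
1 mm over 1 m² is 1 L, so volume = 3.5 × 23400 = 81900 L = 81.90 m³.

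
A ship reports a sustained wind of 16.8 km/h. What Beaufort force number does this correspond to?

Beaufort force 3

16.8 km/h = 4.7 m/s, which is Beaufort 3 (gentle breeze, 3.4–5.4 m/s).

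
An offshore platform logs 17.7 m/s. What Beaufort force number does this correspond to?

Beaufort force 8

17.7 m/s lies in the Beaufort 8 band (gale, 17.2–20.7 m/s).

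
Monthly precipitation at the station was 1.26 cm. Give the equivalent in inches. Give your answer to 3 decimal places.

0.496 in

1 cm = 0.393701 in, so 1.26 × 0.393701 = 0.496 in.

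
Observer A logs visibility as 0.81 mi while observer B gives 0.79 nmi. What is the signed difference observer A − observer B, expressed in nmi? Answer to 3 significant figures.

observer A: 0.81 SM = 0.703871 nmi.
Difference: 0.703871 − 0.790000 = -0.0861 nmi.

-0.0861 nmi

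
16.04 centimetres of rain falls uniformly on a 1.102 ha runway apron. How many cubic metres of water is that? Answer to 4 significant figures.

Depth: 16.04 cm × 10 = 160.4 mm.
Area: 1.102 ha = 11020 m².
1 mm over 1 m² is 1 L, so volume = 160.4 × 11020 = 1767608 L = 1768 m³.

1768 cubic metres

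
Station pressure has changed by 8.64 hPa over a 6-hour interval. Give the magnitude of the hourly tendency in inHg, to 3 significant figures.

8.64 hPa / 6 h × 0.02953 inHg/hPa = 0.0425 inHg/h.

0.0425 inHg per hour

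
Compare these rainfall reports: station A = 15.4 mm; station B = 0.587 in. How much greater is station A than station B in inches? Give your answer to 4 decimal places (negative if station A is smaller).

station A: 15.4 mm = 0.606299 in.
Difference: 0.606299 − 0.587000 = 0.0193 in.

0.0193 in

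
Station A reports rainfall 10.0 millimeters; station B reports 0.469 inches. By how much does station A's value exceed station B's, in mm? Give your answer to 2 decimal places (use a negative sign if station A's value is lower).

-1.91 mm

station B: 0.469 in = 11.9126 mm.
Difference: 10.0000 − 11.9126 = -1.91 mm.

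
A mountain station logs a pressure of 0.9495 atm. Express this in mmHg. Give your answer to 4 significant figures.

1 atm = 760 mmHg, so 0.9495 × 760 = 721.6 mmHg.

721.6 mmHg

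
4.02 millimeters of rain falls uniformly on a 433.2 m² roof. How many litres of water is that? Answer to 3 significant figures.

1 mm over 1 m² is 1 L, so volume = 4.02 × 433.2 = 1741.464 L ≈ 1740 L.

1740 litres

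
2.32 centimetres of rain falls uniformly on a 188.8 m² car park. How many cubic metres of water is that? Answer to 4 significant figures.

4.380 cubic metres

Depth: 2.32 cm × 10 = 23.2 mm.
1 mm over 1 m² is 1 L, so volume = 23.2 × 188.8 = 4380.16 L = 4.380 m³.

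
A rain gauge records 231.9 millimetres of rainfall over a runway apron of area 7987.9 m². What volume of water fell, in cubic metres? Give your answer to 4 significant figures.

1 mm over 1 m² is 1 L, so volume = 231.9 × 7987.9 = 1852394 L = 1852 m³.

1852 cubic metres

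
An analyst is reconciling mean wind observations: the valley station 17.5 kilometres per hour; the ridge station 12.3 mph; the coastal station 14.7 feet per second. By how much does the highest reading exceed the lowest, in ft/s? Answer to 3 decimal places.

3.340 ft/s

the valley station: 17.5 km/h = 15.94853 ft/s.
the ridge station: 12.3 mph = 18.04000 ft/s.
Spread: 18.04000 − 14.70000 = 3.340 ft/s.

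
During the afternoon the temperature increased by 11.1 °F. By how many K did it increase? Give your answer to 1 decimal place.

Converting a difference, only the 9/5 scale factor applies: ΔK = 11.1 × 0.5556 = 6.2 K.

6.2 K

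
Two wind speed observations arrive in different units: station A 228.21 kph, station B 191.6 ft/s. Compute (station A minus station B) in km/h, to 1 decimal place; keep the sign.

station B: 191.6 ft/s = 210.239 km/h.
Difference: 228.210 − 210.239 = 18.0 km/h.

18.0 km/h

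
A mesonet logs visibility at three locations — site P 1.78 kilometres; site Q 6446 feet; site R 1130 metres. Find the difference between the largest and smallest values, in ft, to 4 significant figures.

2739 ft

site P: 1.78 km = 5839.90 ft.
site R: 1130 m = 3707.35 ft.
Spread: 6446.00 − 3707.35 = 2739 ft.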